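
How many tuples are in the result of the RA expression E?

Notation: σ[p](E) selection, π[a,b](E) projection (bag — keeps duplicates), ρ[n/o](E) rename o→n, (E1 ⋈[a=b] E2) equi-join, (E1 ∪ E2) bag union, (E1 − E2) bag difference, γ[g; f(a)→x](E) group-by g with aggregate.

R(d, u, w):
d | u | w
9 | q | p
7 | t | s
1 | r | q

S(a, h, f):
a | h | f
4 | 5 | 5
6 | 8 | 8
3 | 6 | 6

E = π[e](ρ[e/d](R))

Per-node cardinality:
  R → 3
  ρ[e/d](R) → 3
  π[e](ρ[e/d](R)) → 3

|E| = 3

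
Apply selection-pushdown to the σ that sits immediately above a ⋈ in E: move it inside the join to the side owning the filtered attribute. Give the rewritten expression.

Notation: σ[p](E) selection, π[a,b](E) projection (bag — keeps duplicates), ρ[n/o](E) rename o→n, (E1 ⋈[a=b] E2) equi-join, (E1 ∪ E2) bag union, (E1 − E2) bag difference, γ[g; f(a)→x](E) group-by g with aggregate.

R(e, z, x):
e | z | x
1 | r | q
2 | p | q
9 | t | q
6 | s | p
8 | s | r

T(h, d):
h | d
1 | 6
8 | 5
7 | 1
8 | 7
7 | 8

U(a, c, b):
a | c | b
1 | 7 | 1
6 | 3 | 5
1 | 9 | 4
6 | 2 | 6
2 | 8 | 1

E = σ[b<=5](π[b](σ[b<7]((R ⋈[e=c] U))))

σ filters on b, owned by the right side.
E' = σ[b<=5](π[b]((R ⋈[e=c] σ[b<7](U))))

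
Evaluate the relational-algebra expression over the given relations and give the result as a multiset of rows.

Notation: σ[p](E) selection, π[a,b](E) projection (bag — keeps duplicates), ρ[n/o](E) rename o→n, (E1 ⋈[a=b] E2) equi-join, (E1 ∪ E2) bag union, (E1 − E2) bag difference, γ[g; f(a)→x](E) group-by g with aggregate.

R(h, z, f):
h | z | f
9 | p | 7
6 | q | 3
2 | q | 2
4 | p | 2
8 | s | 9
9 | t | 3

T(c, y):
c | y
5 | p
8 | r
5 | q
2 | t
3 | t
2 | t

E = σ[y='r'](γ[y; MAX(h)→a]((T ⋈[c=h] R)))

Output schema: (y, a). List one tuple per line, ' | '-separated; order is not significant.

Stepwise |·|:
  T → 6
  R → 6
  (T ⋈[c=h] R) → 3
  γ[y; MAX(h)→a]((T ⋈[c=h] R)) → 2
  σ[y='r'](γ[y; MAX(h)→a]((T ⋈[c=h] R))) → 1

== RESULT ==
y | a
r | 8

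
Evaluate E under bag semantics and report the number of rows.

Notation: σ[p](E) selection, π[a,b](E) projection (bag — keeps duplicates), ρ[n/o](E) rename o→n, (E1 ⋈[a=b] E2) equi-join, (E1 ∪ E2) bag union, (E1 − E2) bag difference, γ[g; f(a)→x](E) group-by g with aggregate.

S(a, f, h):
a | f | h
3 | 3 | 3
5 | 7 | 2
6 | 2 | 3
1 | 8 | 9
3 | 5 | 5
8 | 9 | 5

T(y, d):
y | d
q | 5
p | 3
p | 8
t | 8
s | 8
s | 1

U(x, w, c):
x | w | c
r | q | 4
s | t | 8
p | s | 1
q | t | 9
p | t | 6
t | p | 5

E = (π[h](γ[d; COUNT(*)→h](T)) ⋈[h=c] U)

Per-node cardinality:
  T → 6
  γ[d; COUNT(*)→h](T) → 4
  π[h](γ[d; COUNT(*)→h](T)) → 4
  U → 6
  (π[h](γ[d; COUNT(*)→h](T)) ⋈[h=c] U) → 3

|E| = 3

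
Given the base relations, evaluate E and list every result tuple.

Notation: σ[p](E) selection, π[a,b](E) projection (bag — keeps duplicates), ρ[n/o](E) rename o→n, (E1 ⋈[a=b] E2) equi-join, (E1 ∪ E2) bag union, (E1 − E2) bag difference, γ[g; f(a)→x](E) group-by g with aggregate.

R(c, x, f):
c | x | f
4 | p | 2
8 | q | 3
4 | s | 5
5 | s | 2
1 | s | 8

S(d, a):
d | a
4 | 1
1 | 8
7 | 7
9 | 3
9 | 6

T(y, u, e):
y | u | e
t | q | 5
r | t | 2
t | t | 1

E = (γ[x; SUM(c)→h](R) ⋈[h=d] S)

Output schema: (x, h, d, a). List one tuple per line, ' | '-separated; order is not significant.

Per-node cardinality:
  R → 5
  γ[x; SUM(c)→h](R) → 3
  S → 5
  (γ[x; SUM(c)→h](R) ⋈[h=d] S) → 1

== RESULT ==
x | h | d | a
p | 4 | 4 | 1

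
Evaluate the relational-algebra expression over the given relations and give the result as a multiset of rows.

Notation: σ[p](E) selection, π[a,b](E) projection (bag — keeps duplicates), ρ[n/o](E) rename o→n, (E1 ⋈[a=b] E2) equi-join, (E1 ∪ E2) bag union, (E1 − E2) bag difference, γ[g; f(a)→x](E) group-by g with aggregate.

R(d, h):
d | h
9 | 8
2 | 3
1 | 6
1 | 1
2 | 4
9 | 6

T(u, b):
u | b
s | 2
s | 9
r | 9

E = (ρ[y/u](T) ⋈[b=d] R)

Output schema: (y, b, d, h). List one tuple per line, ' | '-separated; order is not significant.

Per-node cardinality:
  T → 3
  ρ[y/u](T) → 3
  R → 6
  (ρ[y/u](T) ⋈[b=d] R) → 6

== RESULT ==
y | b | d | h
r | 9 | 9 | 6
r | 9 | 9 | 8
s | 2 | 2 | 3
s | 2 | 2 | 4
s | 9 | 9 | 6
s | 9 | 9 | 8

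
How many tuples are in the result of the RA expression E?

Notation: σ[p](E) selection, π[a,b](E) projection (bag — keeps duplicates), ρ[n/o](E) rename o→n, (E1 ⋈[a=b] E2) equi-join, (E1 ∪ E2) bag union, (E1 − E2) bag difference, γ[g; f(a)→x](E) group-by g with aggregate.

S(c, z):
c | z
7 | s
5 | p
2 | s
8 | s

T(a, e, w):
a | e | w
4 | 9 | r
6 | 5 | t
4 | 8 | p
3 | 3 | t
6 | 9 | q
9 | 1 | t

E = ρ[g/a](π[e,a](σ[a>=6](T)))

Per-node cardinality:
  T → 6
  σ[a>=6](T) → 3
  π[e,a](σ[a>=6](T)) → 3
  ρ[g/a](π[e,a](σ[a>=6](T))) → 3

|E| = 3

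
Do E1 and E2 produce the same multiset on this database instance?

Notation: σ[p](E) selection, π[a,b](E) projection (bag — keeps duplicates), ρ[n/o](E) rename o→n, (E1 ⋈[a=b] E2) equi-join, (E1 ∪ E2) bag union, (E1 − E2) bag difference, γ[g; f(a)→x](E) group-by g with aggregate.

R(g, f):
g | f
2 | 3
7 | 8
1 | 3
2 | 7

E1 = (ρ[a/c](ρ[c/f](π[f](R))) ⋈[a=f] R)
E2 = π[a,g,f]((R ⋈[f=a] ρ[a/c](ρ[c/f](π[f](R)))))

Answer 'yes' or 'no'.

E1 stepwise |·|:
  R → 4
  π[f](R) → 4
  ρ[c/f](π[f](R)) → 4
  ρ[a/c](ρ[c/f](π[f](R))) → 4
  R → 4
  (ρ[a/c](ρ[c/f](π[f](R))) ⋈[a=f] R) → 6
E2 stepwise |·|:
  R → 4
  R → 4
  π[f](R) → 4
  ρ[c/f](π[f](R)) → 4
  ρ[a/c](ρ[c/f](π[f](R))) → 4
  (R ⋈[f=a] ρ[a/c](ρ[c/f](π[f](R)))) → 6
  π[a,g,f]((R ⋈[f=a] ρ[a/c](ρ[c/f](π[f](R))))) → 6

E1 and E2 produce the same multiset:
a | g | f
3 | 1 | 3
3 | 1 | 3
3 | 2 | 3
3 | 2 | 3
7 | 2 | 7
8 | 7 | 8

yes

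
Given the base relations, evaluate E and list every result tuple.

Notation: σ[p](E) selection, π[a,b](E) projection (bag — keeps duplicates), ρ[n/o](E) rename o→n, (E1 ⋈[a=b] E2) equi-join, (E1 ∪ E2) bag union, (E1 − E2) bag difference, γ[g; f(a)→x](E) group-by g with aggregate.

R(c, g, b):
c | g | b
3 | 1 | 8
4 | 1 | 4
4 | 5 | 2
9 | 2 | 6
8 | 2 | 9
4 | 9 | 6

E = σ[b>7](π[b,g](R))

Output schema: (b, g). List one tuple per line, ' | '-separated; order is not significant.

Subexpression sizes:
  R → 6
  π[b,g](R) → 6
  σ[b>7](π[b,g](R)) → 2

== RESULT ==
b | g
8 | 1
9 | 2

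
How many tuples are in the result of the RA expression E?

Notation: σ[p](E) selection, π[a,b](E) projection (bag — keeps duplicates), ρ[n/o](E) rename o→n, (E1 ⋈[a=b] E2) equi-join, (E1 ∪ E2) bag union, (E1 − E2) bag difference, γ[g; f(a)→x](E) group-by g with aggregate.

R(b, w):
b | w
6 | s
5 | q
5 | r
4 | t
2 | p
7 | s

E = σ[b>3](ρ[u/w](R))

Row counts bottom-up:
  R → 6
  ρ[u/w](R) → 6
  σ[b>3](ρ[u/w](R)) → 5

|E| = 5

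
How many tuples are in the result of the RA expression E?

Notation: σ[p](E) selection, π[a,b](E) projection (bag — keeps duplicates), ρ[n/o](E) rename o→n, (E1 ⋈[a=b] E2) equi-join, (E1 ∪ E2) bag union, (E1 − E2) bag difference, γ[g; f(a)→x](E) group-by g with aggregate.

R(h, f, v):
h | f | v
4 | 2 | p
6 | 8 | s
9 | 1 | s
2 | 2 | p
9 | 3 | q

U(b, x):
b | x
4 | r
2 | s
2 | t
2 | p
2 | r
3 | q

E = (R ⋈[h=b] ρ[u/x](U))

Stepwise |·|:
  R → 5
  U → 6
  ρ[u/x](U) → 6
  (R ⋈[h=b] ρ[u/x](U)) → 5

|E| = 5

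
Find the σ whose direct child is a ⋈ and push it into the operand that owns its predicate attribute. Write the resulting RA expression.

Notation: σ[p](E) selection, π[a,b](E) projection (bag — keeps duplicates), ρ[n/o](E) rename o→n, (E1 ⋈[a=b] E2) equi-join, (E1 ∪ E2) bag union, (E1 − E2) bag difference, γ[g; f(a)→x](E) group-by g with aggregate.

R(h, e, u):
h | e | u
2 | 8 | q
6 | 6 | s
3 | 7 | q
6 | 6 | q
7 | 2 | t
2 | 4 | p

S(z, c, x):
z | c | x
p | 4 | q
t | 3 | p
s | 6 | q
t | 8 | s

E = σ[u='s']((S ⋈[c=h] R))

σ filters on u, owned by the right side.
E' = (S ⋈[c=h] σ[u='s'](R))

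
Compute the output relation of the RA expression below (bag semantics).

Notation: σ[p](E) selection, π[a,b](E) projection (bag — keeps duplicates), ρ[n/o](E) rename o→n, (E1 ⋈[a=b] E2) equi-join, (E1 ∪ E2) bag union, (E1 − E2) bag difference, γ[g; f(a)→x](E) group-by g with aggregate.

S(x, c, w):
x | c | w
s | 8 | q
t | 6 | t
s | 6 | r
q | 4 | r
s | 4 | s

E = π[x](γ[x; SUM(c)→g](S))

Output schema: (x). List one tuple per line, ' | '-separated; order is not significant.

Per-node cardinality:
  S → 5
  γ[x; SUM(c)→g](S) → 3
  π[x](γ[x; SUM(c)→g](S)) → 3

== RESULT ==
x
q
s
t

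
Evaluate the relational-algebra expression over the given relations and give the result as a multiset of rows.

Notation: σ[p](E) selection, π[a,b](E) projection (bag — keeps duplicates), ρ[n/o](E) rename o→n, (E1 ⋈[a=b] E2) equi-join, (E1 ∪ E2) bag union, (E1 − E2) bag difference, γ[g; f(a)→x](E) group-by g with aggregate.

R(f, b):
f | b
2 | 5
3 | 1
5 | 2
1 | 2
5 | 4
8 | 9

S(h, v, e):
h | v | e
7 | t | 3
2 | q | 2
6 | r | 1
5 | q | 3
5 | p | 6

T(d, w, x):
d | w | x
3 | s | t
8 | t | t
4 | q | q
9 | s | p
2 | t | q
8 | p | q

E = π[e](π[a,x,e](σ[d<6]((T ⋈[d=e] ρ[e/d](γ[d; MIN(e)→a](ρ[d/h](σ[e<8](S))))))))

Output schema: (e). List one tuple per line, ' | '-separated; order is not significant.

Subexpression sizes:
  T → 6
  S → 5
  σ[e<8](S) → 5
  ρ[d/h](σ[e<8](S)) → 5
  γ[d; MIN(e)→a](ρ[d/h](σ[e<8](S))) → 4
  ρ[e/d](γ[d; MIN(e)→a](ρ[d/h](σ[e<8](S)))) → 4
  (T ⋈[d=e] ρ[e/d](γ[d; MIN(e)→a](ρ[d/h](σ[e<8](S))))) → 1
  σ[d<6]((T ⋈[d=e] ρ[e/d](γ[d; MIN(e)→a](ρ[d/h](σ[e<8](S)))))) → 1
  π[a,x,e](σ[d<6]((T ⋈[d=e] ρ[e/d](γ[d; MIN(e)→a](ρ[d/h](σ[e<8](S))))))) → 1
  π[e](π[a,x,e](σ[d<6]((T ⋈[d=e] ρ[e/d](γ[d; MIN(e)→a](ρ[d/h](σ[e<8](S)))))))) → 1

== RESULT ==
e
2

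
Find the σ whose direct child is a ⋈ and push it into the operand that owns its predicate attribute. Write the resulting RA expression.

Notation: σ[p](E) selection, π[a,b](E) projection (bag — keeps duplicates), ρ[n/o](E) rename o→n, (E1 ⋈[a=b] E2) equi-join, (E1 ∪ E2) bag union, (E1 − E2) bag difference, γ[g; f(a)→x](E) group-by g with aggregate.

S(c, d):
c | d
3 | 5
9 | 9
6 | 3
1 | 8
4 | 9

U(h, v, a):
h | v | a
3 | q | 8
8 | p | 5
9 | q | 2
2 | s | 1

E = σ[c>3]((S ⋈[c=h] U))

σ filters on c, owned by the left side.
E' = (σ[c>3](S) ⋈[c=h] U)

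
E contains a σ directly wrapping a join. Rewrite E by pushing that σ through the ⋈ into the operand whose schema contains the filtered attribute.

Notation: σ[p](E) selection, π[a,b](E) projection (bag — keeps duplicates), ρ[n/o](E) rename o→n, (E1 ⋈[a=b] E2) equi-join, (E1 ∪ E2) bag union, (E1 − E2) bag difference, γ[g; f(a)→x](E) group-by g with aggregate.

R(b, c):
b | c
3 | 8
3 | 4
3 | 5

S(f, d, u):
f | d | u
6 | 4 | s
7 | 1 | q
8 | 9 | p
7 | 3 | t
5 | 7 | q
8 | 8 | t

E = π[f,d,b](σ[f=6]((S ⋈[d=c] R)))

σ filters on f, owned by the left side.
E' = π[f,d,b]((σ[f=6](S) ⋈[d=c] R))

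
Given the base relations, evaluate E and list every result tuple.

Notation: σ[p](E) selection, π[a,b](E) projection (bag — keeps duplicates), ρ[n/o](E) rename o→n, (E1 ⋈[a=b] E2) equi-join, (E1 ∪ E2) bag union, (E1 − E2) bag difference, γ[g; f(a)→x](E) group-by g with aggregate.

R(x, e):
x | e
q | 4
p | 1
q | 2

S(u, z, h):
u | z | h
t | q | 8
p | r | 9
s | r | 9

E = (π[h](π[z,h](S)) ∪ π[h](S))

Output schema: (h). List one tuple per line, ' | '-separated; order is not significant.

Subexpression sizes:
  S → 3
  π[z,h](S) → 3
  π[h](π[z,h](S)) → 3
  S → 3
  π[h](S) → 3
  (π[h](π[z,h](S)) ∪ π[h](S)) → 6

== RESULT ==
h
8
8
9
9
9
9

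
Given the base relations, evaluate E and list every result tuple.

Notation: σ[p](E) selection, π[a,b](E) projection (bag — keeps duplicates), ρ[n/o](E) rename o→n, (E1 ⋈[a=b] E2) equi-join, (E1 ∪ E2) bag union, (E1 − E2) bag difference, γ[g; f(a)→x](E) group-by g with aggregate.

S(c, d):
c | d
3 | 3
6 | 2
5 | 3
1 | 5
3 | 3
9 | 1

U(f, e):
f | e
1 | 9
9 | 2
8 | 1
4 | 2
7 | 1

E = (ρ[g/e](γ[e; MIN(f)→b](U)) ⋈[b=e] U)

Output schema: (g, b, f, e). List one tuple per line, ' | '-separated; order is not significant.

Per-node cardinality:
  U → 5
  γ[e; MIN(f)→b](U) → 3
  ρ[g/e](γ[e; MIN(f)→b](U)) → 3
  U → 5
  (ρ[g/e](γ[e; MIN(f)→b](U)) ⋈[b=e] U) → 2

== RESULT ==
g | b | f | e
9 | 1 | 7 | 1
9 | 1 | 8 | 1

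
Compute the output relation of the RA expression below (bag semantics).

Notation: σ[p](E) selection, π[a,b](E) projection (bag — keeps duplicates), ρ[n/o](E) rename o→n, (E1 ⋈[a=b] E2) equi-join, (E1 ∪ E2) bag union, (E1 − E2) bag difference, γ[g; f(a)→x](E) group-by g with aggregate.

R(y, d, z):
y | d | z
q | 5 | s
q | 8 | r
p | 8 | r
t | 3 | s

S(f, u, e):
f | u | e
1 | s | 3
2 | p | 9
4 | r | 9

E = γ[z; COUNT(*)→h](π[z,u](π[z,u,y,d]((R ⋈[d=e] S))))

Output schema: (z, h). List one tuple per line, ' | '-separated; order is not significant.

Subexpression sizes:
  R → 4
  S → 3
  (R ⋈[d=e] S) → 1
  π[z,u,y,d]((R ⋈[d=e] S)) → 1
  π[z,u](π[z,u,y,d]((R ⋈[d=e] S))) → 1
  γ[z; COUNT(*)→h](π[z,u](π[z,u,y,d]((R ⋈[d=e] S)))) → 1

== RESULT ==
z | h
s | 1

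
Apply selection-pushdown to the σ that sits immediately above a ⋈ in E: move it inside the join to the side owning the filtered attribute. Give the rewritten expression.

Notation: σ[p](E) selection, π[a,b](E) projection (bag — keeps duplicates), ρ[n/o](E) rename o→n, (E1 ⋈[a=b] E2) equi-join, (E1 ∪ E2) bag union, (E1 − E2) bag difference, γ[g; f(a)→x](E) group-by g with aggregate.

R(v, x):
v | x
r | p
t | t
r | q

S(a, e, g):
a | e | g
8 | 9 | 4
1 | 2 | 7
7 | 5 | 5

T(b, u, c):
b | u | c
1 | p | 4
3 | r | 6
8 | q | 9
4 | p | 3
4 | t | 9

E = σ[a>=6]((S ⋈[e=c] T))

σ filters on a, owned by the left side.
E' = (σ[a>=6](S) ⋈[e=c] T)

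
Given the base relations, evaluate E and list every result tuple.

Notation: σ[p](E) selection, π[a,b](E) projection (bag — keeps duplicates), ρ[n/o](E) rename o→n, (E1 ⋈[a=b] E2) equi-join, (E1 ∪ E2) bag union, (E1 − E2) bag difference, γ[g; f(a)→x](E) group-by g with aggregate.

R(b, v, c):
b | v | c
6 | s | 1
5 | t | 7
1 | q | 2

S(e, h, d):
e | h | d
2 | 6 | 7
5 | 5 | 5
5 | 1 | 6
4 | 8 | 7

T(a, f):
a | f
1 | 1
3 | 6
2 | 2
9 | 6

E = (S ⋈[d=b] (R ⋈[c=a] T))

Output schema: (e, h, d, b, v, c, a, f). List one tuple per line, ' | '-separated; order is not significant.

Per-node cardinality:
  S → 4
  R → 3
  T → 4
  (R ⋈[c=a] T) → 2
  (S ⋈[d=b] (R ⋈[c=a] T)) → 1

== RESULT ==
e | h | d | b | v | c | a | f
5 | 1 | 6 | 6 | s | 1 | 1 | 1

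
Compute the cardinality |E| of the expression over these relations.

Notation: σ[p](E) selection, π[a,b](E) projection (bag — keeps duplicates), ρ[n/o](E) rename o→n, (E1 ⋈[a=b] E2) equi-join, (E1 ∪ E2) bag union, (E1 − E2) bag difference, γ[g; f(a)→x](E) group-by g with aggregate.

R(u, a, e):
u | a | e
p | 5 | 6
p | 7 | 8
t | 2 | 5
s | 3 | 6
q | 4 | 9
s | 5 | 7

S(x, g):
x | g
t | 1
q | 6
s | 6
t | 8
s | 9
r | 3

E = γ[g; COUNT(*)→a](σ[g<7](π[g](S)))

Per-node cardinality:
  S → 6
  π[g](S) → 6
  σ[g<7](π[g](S)) → 4
  γ[g; COUNT(*)→a](σ[g<7](π[g](S))) → 3

|E| = 3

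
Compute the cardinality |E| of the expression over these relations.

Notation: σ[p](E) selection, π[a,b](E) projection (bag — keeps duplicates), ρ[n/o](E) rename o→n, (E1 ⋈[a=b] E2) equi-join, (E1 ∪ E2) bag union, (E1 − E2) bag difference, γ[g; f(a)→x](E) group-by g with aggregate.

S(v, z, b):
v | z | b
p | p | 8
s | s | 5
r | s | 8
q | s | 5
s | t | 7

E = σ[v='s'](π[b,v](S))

Stepwise |·|:
  S → 5
  π[b,v](S) → 5
  σ[v='s'](π[b,v](S)) → 2

|E| = 2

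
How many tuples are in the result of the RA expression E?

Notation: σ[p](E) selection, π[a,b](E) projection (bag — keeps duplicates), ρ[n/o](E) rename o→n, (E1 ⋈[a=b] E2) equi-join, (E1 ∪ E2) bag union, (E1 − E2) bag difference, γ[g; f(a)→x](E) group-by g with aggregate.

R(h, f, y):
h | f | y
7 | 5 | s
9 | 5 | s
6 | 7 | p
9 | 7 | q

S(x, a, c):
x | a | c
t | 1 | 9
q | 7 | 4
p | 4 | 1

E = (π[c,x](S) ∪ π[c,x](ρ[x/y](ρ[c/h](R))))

Per-node cardinality:
  S → 3
  π[c,x](S) → 3
  R → 4
  ρ[c/h](R) → 4
  ρ[x/y](ρ[c/h](R)) → 4
  π[c,x](ρ[x/y](ρ[c/h](R))) → 4
  (π[c,x](S) ∪ π[c,x](ρ[x/y](ρ[c/h](R)))) → 7

|E| = 7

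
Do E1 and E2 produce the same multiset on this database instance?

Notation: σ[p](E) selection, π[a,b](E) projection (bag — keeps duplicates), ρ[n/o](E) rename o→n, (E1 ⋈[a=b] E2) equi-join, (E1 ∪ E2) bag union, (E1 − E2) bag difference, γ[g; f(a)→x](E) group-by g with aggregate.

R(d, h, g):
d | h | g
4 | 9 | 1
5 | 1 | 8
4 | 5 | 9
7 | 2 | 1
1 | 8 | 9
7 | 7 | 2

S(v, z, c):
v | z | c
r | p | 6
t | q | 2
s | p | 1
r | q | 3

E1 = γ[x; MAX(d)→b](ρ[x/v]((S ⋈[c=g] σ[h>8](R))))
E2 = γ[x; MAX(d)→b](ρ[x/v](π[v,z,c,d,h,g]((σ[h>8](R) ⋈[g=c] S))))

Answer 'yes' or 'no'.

E1 stepwise |·|:
  S → 4
  R → 6
  σ[h>8](R) → 1
  (S ⋈[c=g] σ[h>8](R)) → 1
  ρ[x/v]((S ⋈[c=g] σ[h>8](R))) → 1
  γ[x; MAX(d)→b](ρ[x/v]((S ⋈[c=g] σ[h>8](R)))) → 1
E2 stepwise |·|:
  R → 6
  σ[h>8](R) → 1
  S → 4
  (σ[h>8](R) ⋈[g=c] S) → 1
  π[v,z,c,d,h,g]((σ[h>8](R) ⋈[g=c] S)) → 1
  ρ[x/v](π[v,z,c,d,h,g]((σ[h>8](R) ⋈[g=c] S))) → 1
  γ[x; MAX(d)→b](ρ[x/v](π[v,z,c,d,h,g]((σ[h>8](R) ⋈[g=c] S)))) → 1

E1 and E2 produce the same multiset:
x | b
s | 4

yes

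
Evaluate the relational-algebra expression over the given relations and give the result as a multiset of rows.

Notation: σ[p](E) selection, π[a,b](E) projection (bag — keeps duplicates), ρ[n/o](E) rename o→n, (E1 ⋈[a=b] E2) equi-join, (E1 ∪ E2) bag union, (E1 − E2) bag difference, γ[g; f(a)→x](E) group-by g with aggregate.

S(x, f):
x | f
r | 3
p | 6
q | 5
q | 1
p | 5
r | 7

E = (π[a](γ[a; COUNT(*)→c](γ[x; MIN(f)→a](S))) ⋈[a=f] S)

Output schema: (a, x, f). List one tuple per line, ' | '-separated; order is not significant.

Row counts bottom-up:
  S → 6
  γ[x; MIN(f)→a](S) → 3
  γ[a; COUNT(*)→c](γ[x; MIN(f)→a](S)) → 3
  π[a](γ[a; COUNT(*)→c](γ[x; MIN(f)→a](S))) → 3
  S → 6
  (π[a](γ[a; COUNT(*)→c](γ[x; MIN(f)→a](S))) ⋈[a=f] S) → 4

== RESULT ==
a | x | f
1 | q | 1
3 | r | 3
5 | p | 5
5 | q | 5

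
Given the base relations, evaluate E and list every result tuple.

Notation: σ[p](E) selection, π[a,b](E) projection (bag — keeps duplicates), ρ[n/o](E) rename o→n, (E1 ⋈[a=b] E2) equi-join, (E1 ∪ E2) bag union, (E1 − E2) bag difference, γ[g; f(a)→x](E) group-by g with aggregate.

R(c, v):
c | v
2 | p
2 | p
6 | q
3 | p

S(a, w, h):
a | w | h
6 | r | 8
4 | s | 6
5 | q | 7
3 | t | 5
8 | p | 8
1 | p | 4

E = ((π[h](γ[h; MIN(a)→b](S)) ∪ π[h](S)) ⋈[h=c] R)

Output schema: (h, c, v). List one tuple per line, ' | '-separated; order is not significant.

Subexpression sizes:
  S → 6
  γ[h; MIN(a)→b](S) → 5
  π[h](γ[h; MIN(a)→b](S)) → 5
  S → 6
  π[h](S) → 6
  (π[h](γ[h; MIN(a)→b](S)) ∪ π[h](S)) → 11
  R → 4
  ((π[h](γ[h; MIN(a)→b](S)) ∪ π[h](S)) ⋈[h=c] R) → 2

== RESULT ==
h | c | v
6 | 6 | q
6 | 6 | q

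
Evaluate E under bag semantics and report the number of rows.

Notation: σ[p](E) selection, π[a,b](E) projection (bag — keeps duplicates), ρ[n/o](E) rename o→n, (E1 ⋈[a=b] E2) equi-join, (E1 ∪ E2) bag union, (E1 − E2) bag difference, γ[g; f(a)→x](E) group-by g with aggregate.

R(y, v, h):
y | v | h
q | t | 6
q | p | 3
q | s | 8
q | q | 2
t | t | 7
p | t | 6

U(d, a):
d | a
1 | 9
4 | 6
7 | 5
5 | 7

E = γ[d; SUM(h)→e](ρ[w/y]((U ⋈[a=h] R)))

Per-node cardinality:
  U → 4
  R → 6
  (U ⋈[a=h] R) → 3
  ρ[w/y]((U ⋈[a=h] R)) → 3
  γ[d; SUM(h)→e](ρ[w/y]((U ⋈[a=h] R))) → 2

|E| = 2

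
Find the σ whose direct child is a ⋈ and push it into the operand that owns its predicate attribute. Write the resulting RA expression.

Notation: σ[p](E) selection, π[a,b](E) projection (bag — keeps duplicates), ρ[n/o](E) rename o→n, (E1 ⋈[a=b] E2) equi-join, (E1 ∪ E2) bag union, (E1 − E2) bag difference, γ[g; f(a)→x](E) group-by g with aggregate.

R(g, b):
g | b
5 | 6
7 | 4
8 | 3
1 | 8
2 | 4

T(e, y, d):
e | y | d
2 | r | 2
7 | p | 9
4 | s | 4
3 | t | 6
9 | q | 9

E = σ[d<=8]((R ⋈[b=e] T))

σ filters on d, owned by the right side.
E' = (R ⋈[b=e] σ[d<=8](T))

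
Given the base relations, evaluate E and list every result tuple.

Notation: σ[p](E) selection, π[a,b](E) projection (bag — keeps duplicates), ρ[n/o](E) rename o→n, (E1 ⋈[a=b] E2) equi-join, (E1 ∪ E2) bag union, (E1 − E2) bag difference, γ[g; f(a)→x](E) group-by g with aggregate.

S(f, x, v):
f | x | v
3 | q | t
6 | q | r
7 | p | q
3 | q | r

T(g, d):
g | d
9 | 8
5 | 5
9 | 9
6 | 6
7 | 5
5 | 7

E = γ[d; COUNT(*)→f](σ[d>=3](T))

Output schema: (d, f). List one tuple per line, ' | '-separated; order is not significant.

Row counts bottom-up:
  T → 6
  σ[d>=3](T) → 6
  γ[d; COUNT(*)→f](σ[d>=3](T)) → 5

== RESULT ==
d | f
5 | 2
6 | 1
7 | 1
8 | 1
9 | 1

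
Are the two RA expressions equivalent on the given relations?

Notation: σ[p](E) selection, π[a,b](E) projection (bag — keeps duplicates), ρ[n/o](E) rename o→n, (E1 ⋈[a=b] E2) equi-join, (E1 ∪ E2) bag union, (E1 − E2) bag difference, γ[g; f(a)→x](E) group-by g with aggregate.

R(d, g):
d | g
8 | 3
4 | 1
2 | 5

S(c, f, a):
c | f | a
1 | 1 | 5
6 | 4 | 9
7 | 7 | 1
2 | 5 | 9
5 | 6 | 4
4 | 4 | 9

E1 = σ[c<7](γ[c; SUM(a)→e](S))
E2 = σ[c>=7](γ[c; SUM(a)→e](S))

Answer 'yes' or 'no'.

E1 stepwise |·|:
  S → 6
  γ[c; SUM(a)→e](S) → 6
  σ[c<7](γ[c; SUM(a)→e](S)) → 5
E2 stepwise |·|:
  S → 6
  γ[c; SUM(a)→e](S) → 6
  σ[c>=7](γ[c; SUM(a)→e](S)) → 1

E1 result:
c | e
1 | 5
2 | 9
4 | 9
5 | 4
6 | 9
E2 result:
c | e
7 | 1
Witness: (2, 9) appears 1× in E1 but 0× in E2.

no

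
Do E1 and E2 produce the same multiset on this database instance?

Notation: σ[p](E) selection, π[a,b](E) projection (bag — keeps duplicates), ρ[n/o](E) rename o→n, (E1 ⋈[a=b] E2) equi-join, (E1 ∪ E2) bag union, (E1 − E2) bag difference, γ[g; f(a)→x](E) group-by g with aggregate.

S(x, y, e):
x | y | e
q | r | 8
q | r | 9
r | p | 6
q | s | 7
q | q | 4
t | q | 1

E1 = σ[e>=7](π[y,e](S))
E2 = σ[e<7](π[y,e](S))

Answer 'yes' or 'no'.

E1 row counts bottom-up:
  S → 6
  π[y,e](S) → 6
  σ[e>=7](π[y,e](S)) → 3
E2 row counts bottom-up:
  S → 6
  π[y,e](S) → 6
  σ[e<7](π[y,e](S)) → 3

E1 result:
y | e
r | 8
r | 9
s | 7
E2 result:
y | e
p | 6
q | 1
q | 4
Witness: ('q', 4) appears 0× in E1 but 1× in E2.

no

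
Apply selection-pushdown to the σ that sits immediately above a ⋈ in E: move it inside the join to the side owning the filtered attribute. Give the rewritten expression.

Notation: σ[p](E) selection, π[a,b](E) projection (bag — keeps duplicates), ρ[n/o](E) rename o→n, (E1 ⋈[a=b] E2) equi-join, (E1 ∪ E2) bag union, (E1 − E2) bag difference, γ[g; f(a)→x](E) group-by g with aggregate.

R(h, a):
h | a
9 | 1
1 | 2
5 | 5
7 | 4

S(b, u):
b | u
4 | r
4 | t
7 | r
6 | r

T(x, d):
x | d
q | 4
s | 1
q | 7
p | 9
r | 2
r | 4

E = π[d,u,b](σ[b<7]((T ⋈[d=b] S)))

σ filters on b, owned by the right side.
E' = π[d,u,b]((T ⋈[d=b] σ[b<7](S)))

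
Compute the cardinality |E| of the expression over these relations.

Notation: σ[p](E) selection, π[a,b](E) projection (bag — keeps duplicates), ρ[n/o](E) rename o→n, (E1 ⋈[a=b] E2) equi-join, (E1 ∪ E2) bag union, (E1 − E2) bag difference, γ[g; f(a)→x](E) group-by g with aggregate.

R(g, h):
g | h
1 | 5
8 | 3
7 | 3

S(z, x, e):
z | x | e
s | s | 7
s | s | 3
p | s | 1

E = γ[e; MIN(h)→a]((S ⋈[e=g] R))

Per-node cardinality:
  S → 3
  R → 3
  (S ⋈[e=g] R) → 2
  γ[e; MIN(h)→a]((S ⋈[e=g] R)) → 2

|E| = 2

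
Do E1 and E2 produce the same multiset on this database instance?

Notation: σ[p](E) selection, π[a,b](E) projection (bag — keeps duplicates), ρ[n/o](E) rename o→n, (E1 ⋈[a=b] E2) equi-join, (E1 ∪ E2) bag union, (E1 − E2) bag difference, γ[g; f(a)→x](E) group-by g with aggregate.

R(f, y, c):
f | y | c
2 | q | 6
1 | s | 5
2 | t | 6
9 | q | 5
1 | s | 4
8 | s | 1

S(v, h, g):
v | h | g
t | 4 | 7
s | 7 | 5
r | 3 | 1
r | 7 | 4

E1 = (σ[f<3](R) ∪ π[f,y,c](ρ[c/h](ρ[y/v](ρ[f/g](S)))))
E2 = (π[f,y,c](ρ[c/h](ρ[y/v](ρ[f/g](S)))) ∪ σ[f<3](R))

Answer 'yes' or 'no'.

E1 stepwise |·|:
  R → 6
  σ[f<3](R) → 4
  S → 4
  ρ[f/g](S) → 4
  ρ[y/v](ρ[f/g](S)) → 4
  ρ[c/h](ρ[y/v](ρ[f/g](S))) → 4
  π[f,y,c](ρ[c/h](ρ[y/v](ρ[f/g](S)))) → 4
  (σ[f<3](R) ∪ π[f,y,c](ρ[c/h](ρ[y/v](ρ[f/g](S))))) → 8
E2 stepwise |·|:
  S → 4
  ρ[f/g](S) → 4
  ρ[y/v](ρ[f/g](S)) → 4
  ρ[c/h](ρ[y/v](ρ[f/g](S))) → 4
  π[f,y,c](ρ[c/h](ρ[y/v](ρ[f/g](S)))) → 4
  R → 6
  σ[f<3](R) → 4
  (π[f,y,c](ρ[c/h](ρ[y/v](ρ[f/g](S)))) ∪ σ[f<3](R)) → 8

E1 and E2 produce the same multiset:
f | y | c
1 | r | 3
1 | s | 4
1 | s | 5
2 | q | 6
2 | t | 6
4 | r | 7
5 | s | 7
7 | t | 4

yes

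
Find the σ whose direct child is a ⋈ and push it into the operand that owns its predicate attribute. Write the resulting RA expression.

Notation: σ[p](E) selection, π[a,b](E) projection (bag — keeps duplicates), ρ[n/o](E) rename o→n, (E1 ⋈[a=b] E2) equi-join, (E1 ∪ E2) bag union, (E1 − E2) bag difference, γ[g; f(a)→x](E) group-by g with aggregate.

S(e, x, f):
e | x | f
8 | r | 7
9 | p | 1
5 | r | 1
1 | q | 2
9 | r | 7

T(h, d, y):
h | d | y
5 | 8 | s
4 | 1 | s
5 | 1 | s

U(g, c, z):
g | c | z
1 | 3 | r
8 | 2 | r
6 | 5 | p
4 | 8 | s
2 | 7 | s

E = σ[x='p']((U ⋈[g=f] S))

σ filters on x, owned by the right side.
E' = (U ⋈[g=f] σ[x='p'](S))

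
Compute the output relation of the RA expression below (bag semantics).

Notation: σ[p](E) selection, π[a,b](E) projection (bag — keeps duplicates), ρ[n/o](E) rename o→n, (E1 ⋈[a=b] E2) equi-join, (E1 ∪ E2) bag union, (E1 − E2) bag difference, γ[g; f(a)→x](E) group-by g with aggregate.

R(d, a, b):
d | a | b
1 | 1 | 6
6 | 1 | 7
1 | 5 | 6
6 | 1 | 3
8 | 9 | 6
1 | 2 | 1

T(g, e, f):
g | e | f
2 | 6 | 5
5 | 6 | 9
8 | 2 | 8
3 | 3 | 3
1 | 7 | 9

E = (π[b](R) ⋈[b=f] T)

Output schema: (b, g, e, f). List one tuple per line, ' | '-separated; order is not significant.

Subexpression sizes:
  R → 6
  π[b](R) → 6
  T → 5
  (π[b](R) ⋈[b=f] T) → 1

== RESULT ==
b | g | e | f
3 | 3 | 3 | 3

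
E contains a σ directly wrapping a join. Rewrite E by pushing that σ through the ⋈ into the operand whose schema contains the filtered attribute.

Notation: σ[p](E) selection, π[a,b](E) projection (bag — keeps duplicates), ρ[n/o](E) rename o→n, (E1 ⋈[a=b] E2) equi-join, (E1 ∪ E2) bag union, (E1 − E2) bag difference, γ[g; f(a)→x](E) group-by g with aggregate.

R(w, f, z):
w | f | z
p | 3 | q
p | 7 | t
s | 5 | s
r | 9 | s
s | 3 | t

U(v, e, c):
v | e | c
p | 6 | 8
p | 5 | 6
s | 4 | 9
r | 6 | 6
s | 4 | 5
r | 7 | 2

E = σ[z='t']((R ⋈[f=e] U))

σ filters on z, owned by the left side.
E' = (σ[z='t'](R) ⋈[f=e] U)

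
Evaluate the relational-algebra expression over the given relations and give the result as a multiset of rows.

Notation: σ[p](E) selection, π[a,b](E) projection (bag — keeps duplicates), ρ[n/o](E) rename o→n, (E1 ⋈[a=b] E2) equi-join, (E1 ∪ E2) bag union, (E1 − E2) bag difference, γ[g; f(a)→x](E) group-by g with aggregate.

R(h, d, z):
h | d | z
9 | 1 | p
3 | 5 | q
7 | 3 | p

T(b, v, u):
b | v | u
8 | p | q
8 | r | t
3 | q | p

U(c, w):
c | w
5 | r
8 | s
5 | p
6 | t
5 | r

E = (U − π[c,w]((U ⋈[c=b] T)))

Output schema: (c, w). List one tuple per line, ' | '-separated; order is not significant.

Stepwise |·|:
  U → 5
  U → 5
  T → 3
  (U ⋈[c=b] T) → 2
  π[c,w]((U ⋈[c=b] T)) → 2
  (U − π[c,w]((U ⋈[c=b] T))) → 4

== RESULT ==
c | w
5 | p
5 | r
5 | r
6 | t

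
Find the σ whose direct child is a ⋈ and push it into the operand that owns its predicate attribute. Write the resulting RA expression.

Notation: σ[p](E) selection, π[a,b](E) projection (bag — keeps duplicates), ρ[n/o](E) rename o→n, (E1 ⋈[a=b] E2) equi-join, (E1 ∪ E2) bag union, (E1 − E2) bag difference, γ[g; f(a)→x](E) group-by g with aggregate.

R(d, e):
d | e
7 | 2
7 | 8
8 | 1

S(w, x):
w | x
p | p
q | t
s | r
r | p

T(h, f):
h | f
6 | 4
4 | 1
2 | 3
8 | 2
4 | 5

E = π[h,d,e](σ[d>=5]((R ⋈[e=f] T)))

σ filters on d, owned by the left side.
E' = π[h,d,e]((σ[d>=5](R) ⋈[e=f] T))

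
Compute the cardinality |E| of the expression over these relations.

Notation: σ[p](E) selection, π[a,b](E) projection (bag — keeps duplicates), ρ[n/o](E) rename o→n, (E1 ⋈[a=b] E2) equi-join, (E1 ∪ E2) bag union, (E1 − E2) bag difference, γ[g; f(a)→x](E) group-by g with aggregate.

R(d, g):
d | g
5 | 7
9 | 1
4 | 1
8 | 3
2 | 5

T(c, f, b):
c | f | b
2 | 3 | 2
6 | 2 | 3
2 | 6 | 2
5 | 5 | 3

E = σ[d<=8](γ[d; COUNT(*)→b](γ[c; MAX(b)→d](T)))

Stepwise |·|:
  T → 4
  γ[c; MAX(b)→d](T) → 3
  γ[d; COUNT(*)→b](γ[c; MAX(b)→d](T)) → 2
  σ[d<=8](γ[d; COUNT(*)→b](γ[c; MAX(b)→d](T))) → 2

|E| = 2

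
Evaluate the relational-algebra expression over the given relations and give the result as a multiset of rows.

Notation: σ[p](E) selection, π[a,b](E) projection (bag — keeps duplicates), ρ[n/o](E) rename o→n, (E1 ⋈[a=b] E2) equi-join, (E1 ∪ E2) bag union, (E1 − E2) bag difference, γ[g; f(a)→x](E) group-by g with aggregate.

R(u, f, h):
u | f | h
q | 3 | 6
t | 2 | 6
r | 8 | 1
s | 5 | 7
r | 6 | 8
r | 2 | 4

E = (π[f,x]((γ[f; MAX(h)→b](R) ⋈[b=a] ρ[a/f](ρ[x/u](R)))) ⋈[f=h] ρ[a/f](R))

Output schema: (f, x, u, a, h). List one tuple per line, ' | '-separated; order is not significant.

Stepwise |·|:
  R → 6
  γ[f; MAX(h)→b](R) → 5
  R → 6
  ρ[x/u](R) → 6
  ρ[a/f](ρ[x/u](R)) → 6
  (γ[f; MAX(h)→b](R) ⋈[b=a] ρ[a/f](ρ[x/u](R))) → 3
  π[f,x]((γ[f; MAX(h)→b](R) ⋈[b=a] ρ[a/f](ρ[x/u](R)))) → 3
  R → 6
  ρ[a/f](R) → 6
  (π[f,x]((γ[f; MAX(h)→b](R) ⋈[b=a] ρ[a/f](ρ[x/u](R)))) ⋈[f=h] ρ[a/f](R)) → 2

== RESULT ==
f | x | u | a | h
6 | r | q | 3 | 6
6 | r | t | 2 | 6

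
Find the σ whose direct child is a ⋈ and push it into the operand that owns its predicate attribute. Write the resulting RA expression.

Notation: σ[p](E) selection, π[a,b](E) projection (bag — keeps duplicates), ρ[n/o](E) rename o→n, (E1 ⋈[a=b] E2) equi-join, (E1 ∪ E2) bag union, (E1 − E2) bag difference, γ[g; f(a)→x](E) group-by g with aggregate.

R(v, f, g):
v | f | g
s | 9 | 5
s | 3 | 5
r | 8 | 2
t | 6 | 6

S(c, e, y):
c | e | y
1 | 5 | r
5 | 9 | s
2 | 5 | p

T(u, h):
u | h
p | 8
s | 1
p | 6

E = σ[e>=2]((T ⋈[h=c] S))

σ filters on e, owned by the right side.
E' = (T ⋈[h=c] σ[e>=2](S))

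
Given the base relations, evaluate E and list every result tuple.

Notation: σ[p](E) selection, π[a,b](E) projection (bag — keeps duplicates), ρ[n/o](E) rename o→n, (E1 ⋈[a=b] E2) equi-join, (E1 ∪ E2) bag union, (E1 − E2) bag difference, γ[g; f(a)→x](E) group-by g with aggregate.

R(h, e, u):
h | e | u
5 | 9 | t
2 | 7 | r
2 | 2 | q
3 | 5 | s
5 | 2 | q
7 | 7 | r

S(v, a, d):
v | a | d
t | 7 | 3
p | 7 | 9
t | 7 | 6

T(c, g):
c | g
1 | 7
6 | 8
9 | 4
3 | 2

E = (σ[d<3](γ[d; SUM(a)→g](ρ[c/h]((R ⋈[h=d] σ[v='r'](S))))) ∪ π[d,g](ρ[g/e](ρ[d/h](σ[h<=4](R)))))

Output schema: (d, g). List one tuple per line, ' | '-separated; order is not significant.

Stepwise |·|:
  R → 6
  S → 3
  σ[v='r'](S) → 0
  (R ⋈[h=d] σ[v='r'](S)) → 0
  ρ[c/h]((R ⋈[h=d] σ[v='r'](S))) → 0
  γ[d; SUM(a)→g](ρ[c/h]((R ⋈[h=d] σ[v='r'](S)))) → 0
  σ[d<3](γ[d; SUM(a)→g](ρ[c/h]((R ⋈[h=d] σ[v='r'](S))))) → 0
  R → 6
  σ[h<=4](R) → 3
  ρ[d/h](σ[h<=4](R)) → 3
  ρ[g/e](ρ[d/h](σ[h<=4](R))) → 3
  π[d,g](ρ[g/e](ρ[d/h](σ[h<=4](R)))) → 3
  (σ[d<3](γ[d; SUM(a)→g](ρ[c/h]((R ⋈[h=d] σ[v='r'](S))))) ∪ π[d,g](ρ[g/e](ρ[d/h](σ[h<=4](R))))) → 3

== RESULT ==
d | g
2 | 2
2 | 7
3 | 5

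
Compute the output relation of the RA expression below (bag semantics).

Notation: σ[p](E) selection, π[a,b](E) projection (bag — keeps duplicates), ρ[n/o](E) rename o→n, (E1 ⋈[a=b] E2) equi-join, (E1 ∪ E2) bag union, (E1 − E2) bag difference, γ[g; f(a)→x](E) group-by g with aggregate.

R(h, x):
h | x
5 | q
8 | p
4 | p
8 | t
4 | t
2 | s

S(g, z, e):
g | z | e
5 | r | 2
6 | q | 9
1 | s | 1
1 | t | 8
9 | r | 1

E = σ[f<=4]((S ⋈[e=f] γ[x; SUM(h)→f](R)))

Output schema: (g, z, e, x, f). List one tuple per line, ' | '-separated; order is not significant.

Stepwise |·|:
  S → 5
  R → 6
  γ[x; SUM(h)→f](R) → 4
  (S ⋈[e=f] γ[x; SUM(h)→f](R)) → 1
  σ[f<=4]((S ⋈[e=f] γ[x; SUM(h)→f](R))) → 1

== RESULT ==
g | z | e | x | f
5 | r | 2 | s | 2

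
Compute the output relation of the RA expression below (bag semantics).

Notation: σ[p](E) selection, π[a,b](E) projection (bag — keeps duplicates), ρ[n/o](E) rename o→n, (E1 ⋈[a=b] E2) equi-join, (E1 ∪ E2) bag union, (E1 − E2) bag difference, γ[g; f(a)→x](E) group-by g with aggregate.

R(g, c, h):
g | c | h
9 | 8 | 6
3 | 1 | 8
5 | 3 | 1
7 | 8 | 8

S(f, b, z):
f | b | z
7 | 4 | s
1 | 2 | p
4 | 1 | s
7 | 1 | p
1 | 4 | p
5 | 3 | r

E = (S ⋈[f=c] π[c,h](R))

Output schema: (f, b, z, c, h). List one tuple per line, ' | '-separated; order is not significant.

Row counts bottom-up:
  S → 6
  R → 4
  π[c,h](R) → 4
  (S ⋈[f=c] π[c,h](R)) → 2

== RESULT ==
f | b | z | c | h
1 | 2 | p | 1 | 8
1 | 4 | p | 1 | 8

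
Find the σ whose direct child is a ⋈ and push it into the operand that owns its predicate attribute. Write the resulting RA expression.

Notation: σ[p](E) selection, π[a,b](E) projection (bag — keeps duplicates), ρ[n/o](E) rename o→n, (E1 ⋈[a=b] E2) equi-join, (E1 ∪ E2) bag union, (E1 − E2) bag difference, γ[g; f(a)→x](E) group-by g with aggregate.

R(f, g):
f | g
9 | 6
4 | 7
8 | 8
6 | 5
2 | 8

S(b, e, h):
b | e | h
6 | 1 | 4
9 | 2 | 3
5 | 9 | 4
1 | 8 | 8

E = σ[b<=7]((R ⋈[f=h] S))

σ filters on b, owned by the right side.
E' = (R ⋈[f=h] σ[b<=7](S))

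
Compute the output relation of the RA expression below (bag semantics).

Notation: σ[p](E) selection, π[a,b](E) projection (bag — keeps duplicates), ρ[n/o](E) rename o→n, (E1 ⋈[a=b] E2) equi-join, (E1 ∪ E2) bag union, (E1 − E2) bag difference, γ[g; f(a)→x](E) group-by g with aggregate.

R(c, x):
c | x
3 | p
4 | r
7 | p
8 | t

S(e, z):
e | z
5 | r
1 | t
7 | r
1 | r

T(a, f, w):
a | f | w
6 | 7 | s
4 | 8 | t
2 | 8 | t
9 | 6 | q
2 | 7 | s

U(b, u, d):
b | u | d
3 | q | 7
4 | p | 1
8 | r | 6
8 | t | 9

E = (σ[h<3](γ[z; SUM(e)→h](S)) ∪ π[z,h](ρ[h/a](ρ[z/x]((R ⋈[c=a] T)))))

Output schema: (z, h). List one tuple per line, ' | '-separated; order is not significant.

Per-node cardinality:
  S → 4
  γ[z; SUM(e)→h](S) → 2
  σ[h<3](γ[z; SUM(e)→h](S)) → 1
  R → 4
  T → 5
  (R ⋈[c=a] T) → 1
  ρ[z/x]((R ⋈[c=a] T)) → 1
  ρ[h/a](ρ[z/x]((R ⋈[c=a] T))) → 1
  π[z,h](ρ[h/a](ρ[z/x]((R ⋈[c=a] T)))) → 1
  (σ[h<3](γ[z; SUM(e)→h](S)) ∪ π[z,h](ρ[h/a](ρ[z/x]((R ⋈[c=a] T))))) → 2

== RESULT ==
z | h
r | 4
t | 1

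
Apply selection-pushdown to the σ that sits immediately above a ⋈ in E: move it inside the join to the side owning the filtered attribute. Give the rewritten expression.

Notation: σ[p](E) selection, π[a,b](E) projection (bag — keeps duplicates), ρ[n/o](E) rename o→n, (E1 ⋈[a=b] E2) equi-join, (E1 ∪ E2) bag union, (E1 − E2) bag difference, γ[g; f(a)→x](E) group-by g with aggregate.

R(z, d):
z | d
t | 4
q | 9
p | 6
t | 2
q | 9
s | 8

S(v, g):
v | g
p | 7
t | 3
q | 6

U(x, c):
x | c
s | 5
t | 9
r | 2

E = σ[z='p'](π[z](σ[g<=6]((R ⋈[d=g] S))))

σ filters on g, owned by the right side.
E' = σ[z='p'](π[z]((R ⋈[d=g] σ[g<=6](S))))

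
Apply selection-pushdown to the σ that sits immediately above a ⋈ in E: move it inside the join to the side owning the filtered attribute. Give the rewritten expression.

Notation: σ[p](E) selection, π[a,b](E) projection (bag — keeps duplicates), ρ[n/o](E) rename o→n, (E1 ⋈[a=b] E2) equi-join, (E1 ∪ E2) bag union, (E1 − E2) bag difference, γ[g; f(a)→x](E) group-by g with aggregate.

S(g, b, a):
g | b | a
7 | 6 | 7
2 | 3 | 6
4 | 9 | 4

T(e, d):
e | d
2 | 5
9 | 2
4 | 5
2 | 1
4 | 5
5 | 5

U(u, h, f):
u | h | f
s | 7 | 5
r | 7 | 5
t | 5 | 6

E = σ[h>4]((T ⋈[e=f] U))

σ filters on h, owned by the right side.
E' = (T ⋈[e=f] σ[h>4](U))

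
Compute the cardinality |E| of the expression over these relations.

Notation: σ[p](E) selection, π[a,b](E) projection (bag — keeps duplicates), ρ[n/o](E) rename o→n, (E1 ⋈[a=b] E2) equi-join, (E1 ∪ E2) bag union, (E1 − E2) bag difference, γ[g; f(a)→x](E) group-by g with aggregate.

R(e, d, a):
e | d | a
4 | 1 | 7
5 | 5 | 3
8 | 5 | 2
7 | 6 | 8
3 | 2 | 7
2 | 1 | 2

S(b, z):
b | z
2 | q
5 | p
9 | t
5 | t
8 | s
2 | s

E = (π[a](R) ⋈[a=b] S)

Subexpression sizes:
  R → 6
  π[a](R) → 6
  S → 6
  (π[a](R) ⋈[a=b] S) → 5

|E| = 5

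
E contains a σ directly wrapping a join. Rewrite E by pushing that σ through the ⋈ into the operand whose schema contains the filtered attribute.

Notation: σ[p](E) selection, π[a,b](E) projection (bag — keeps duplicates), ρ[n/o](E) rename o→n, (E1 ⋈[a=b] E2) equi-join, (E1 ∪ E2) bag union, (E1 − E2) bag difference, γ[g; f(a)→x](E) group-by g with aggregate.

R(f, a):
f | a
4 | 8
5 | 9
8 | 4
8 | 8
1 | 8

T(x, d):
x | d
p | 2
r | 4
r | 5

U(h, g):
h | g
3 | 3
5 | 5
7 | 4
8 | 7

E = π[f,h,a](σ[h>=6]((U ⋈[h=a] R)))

σ filters on h, owned by the left side.
E' = π[f,h,a]((σ[h>=6](U) ⋈[h=a] R))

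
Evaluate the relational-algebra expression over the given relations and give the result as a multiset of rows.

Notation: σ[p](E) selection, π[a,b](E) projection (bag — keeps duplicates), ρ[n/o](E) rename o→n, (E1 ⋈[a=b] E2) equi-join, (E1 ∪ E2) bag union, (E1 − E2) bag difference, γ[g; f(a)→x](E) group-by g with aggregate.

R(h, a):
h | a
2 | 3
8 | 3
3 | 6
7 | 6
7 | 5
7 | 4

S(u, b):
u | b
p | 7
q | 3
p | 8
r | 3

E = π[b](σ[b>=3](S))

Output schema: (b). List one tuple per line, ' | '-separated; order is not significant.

Per-node cardinality:
  S → 4
  σ[b>=3](S) → 4
  π[b](σ[b>=3](S)) → 4

== RESULT ==
b
3
3
7
8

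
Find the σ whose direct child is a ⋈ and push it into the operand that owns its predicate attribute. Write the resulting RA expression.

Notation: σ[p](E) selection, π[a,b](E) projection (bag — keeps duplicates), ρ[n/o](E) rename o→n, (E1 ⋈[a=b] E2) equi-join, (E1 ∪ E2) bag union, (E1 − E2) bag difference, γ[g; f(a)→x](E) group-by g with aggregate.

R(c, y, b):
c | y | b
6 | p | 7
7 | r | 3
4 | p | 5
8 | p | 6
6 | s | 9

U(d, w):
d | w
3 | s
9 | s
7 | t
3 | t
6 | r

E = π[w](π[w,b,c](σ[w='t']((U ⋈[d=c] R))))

σ filters on w, owned by the left side.
E' = π[w](π[w,b,c]((σ[w='t'](U) ⋈[d=c] R)))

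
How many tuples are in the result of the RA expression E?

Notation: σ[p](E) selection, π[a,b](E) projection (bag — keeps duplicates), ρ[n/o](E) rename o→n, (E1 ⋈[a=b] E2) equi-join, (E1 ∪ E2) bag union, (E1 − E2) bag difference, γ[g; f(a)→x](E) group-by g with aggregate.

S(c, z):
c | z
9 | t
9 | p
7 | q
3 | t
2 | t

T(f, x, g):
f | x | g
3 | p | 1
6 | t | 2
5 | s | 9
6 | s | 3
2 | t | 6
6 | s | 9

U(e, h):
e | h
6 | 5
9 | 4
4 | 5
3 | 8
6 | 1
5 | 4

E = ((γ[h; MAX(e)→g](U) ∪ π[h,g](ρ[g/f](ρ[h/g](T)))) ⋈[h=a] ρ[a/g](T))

Subexpression sizes:
  U → 6
  γ[h; MAX(e)→g](U) → 4
  T → 6
  ρ[h/g](T) → 6
  ρ[g/f](ρ[h/g](T)) → 6
  π[h,g](ρ[g/f](ρ[h/g](T))) → 6
  (γ[h; MAX(e)→g](U) ∪ π[h,g](ρ[g/f](ρ[h/g](T)))) → 10
  T → 6
  ρ[a/g](T) → 6
  ((γ[h; MAX(e)→g](U) ∪ π[h,g](ρ[g/f](ρ[h/g](T)))) ⋈[h=a] ρ[a/g](T)) → 9

|E| = 9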